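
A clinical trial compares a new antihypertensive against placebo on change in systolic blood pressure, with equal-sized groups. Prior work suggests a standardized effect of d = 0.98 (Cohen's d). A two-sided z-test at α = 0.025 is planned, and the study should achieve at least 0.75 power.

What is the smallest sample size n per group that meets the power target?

n = 18 per group

Set Φ(δ − 2.241) = 0.75; then δ − 2.241 = Φ⁻¹(0.75) = 0.674, giving δ = 2.916.
(The Φ(−δ − z_{α/2}) term is vanishingly small for δ > 0 and is dropped in the standard sample-size formula.)
δ = d·√(n/2) ⇒ n = 2(δ/d)² = 2 × (2.916 / 0.98)² = 17.71.
Rounding up, n = 18 per group.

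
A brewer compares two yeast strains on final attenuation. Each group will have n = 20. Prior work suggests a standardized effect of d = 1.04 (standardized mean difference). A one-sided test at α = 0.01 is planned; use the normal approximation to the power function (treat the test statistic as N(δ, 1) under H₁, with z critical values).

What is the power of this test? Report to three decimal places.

Power ≈ 0.832

Noncentrality parameter: δ = d·√(n/2) = 1.04 × √(20/2) = 3.2888
One-sided α = 0.01 → critical value z_{0.01} = 2.326.
Power = Φ(δ − 2.326) = Φ(0.962) = 0.8321.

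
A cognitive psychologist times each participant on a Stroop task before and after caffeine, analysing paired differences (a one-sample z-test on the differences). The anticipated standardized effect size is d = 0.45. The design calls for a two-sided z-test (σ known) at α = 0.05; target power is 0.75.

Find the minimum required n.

Set Φ(δ − 1.960) = 0.75; then δ − 1.960 = Φ⁻¹(0.75) = 0.674, giving δ = 2.634.
(The Φ(−δ − z_{α/2}) term is vanishingly small for δ > 0 and is dropped in the standard sample-size formula.)
δ = d·√n ⇒ n = (δ/d)² = (2.634 / 0.45)² = 34.27.
Round up to the next whole unit.

n = 35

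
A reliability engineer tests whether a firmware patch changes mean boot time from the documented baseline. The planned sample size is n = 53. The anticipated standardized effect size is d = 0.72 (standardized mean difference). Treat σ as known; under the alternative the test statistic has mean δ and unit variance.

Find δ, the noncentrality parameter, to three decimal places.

δ ≈ 5.242

The noncentrality parameter scales effect size by the design's sample-size factor: δ = d·√n = 0.72 × √53 = 5.2417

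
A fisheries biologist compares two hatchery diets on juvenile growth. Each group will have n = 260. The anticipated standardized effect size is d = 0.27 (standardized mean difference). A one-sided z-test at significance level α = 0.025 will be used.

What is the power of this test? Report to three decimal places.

Power ≈ 0.868

Noncentrality parameter: δ = d·√(n/2) = 0.27 × √(260/2) = 3.0785
Critical value for a one-sided test at α = 0.025: z_α = 1.960.
Power = Φ(δ − 1.960) = Φ(1.119) = 0.8683.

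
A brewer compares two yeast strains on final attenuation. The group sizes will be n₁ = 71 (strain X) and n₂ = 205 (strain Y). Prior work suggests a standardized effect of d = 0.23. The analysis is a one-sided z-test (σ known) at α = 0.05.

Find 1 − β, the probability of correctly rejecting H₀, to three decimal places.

Power ≈ 0.510

Noncentrality parameter: δ = d / √(1/n₁ + 1/n₂) = 0.23 / √(1/71 + 1/205) = 1.6702
Critical value for a one-sided test at α = 0.05: z_α = 1.645.
Power = Φ(δ − 1.645) = Φ(0.025) = 0.5101.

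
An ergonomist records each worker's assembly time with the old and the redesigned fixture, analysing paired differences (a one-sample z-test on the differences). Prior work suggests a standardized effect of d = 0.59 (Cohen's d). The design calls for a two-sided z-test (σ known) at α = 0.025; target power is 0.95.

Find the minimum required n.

n = 44

For power 0.95 need Φ(δ − z_{0.0125}) = 0.95, so δ = z_{0.0125} + z_{0.05} = 2.241 + 1.645 = 3.886.
(Ignoring the negligible lower-tail rejection probability gives the usual closed-form inversion.)
δ = d·√n ⇒ n = (δ/d)² = (3.886 / 0.59)² = 43.39.
Round up to the next whole unit.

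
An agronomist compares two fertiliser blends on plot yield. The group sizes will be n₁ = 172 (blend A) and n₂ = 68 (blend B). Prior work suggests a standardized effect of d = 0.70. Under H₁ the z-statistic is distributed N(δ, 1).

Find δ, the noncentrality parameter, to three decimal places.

δ = d / √(1/n₁ + 1/n₂) = 0.70 / √(1/172 + 1/68) = 4.8866

δ ≈ 4.887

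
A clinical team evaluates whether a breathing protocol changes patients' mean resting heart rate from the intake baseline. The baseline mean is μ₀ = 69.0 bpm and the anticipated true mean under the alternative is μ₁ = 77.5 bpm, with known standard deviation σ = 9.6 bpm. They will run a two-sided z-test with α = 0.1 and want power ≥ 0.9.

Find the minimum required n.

n = 11

Standardized effect: d = |μ₁ − μ₀| / σ = |77.5 − 69.0| / 9.6 = 0.8854
Set Φ(δ − 1.645) = 0.9; then δ − 1.645 = Φ⁻¹(0.9) = 1.282, giving δ = 2.926.
(The Φ(−δ − z_{α/2}) term is vanishingly small for δ > 0 and is dropped in the standard sample-size formula.)
δ = d·√n ⇒ n = (δ/d)² = (2.926 / 0.8854)² = 10.92.
Rounding up, n = 11.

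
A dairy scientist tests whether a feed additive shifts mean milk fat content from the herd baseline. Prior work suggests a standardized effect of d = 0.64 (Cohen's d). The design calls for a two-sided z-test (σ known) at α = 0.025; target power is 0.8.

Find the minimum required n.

n = 24

Set Φ(δ − 2.241) = 0.8; then δ − 2.241 = Φ⁻¹(0.8) = 0.842, giving δ = 3.083.
(For δ > 0 the lower-tail rejection region contributes negligibly to power, so the one-term inversion is standard.)
δ = d·√n ⇒ n = (δ/d)² = (3.083 / 0.64)² = 23.21.
Round up to the next whole unit.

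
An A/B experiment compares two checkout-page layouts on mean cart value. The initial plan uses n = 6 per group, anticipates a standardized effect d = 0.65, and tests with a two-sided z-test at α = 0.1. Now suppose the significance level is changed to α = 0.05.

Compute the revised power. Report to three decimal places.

δ = d·√(n/2) = 0.65 × √(6/2) = 1.1258 (unchanged). New critical value: z_{0.025} = 1.960.
Revised power = Φ(δ − 1.960) + Φ(−δ − 1.960) = Φ(-0.834) + Φ(-3.086) = 0.2021 + 0.0010 = 0.2031.

Power ≈ 0.203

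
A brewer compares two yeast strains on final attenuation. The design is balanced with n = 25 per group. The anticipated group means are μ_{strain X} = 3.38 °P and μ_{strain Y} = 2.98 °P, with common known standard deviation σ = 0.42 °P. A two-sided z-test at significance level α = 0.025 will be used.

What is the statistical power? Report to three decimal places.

Power ≈ 0.870

Standardized effect: d = |μ_{strain X} − μ_{strain Y}| / σ = |3.38 − 2.98| / 0.42 = 0.9524
Noncentrality parameter: δ = d·√(n/2) = 0.9524 × √(25/2) = 3.3672
Two-sided α = 0.025 → critical value z_{0.0125} = 2.241.
Power = Φ(δ − 2.241) + Φ(−δ − 2.241) = Φ(1.126) + Φ(-5.609) = 0.8699 + 0.0000 = 0.8699.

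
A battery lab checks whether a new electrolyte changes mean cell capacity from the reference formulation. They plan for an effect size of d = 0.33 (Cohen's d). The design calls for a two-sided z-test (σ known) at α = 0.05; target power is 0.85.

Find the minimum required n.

n = 83

Set Φ(δ − 1.960) = 0.85; then δ − 1.960 = Φ⁻¹(0.85) = 1.036, giving δ = 2.996.
(The Φ(−δ − z_{α/2}) term is vanishingly small for δ > 0 and is dropped in the standard sample-size formula.)
δ = d·√n ⇒ n = (δ/d)² = (2.996 / 0.33)² = 82.45.
Round up to the next whole unit.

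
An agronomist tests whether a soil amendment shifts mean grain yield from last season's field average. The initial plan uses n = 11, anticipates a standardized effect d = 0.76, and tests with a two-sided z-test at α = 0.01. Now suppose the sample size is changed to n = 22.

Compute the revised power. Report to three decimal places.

Power ≈ 0.839

With n = 22: δ = d·√n = 0.76 × √22 = 3.5647. Critical value z_{0.005} = 2.576.
Revised power = Φ(δ − 2.576) + Φ(−δ − 2.576) = Φ(0.989) + Φ(-6.141) = 0.8386 + 0.0000 = 0.8386.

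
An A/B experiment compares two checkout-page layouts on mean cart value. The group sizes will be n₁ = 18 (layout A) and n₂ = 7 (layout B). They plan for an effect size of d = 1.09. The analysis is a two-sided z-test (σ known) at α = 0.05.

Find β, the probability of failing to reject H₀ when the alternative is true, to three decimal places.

β ≈ 0.313

Noncentrality parameter: δ = d / √(1/n₁ + 1/n₂) = 1.09 / √(1/18 + 1/7) = 2.4470
Critical value for a two-sided test at α = 0.05: z_{α/2} = 1.960.
Power = Φ(δ − 1.960) + Φ(−δ − 1.960) = Φ(0.487) + Φ(-4.407) = 0.6869 + 0.0000 = 0.6869.
Type II error: β = 1 − power = 1 − 0.6869 = 0.3131.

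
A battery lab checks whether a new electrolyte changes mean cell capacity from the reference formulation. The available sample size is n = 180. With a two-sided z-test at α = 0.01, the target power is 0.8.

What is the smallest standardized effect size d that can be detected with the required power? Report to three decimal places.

Need Φ(δ − 2.576) = 0.8, so δ = 2.576 + 0.842 = 3.417.
(Lower-tail contribution to power is negligible for δ > 0.)
δ = d·√n ⇒ d = δ/√n = 3.417/√180 = 0.2547.

d ≈ 0.255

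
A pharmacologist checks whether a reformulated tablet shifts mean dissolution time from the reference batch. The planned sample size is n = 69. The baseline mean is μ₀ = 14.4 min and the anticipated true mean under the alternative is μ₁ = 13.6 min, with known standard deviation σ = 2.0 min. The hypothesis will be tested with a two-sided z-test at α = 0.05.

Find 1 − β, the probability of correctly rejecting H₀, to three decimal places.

Standardized effect: d = |μ₁ − μ₀| / σ = |13.6 − 14.4| / 2.0 = 0.4000
Noncentrality parameter: δ = d·√n = 0.4000 × √69 = 3.3226
Critical value for a two-sided test at α = 0.05: z_{α/2} = 1.960.
Power = Φ(δ − 1.960) + Φ(−δ − 1.960) = Φ(1.363) + Φ(-5.283) = 0.9135 + 0.0000 = 0.9135.

Power ≈ 0.914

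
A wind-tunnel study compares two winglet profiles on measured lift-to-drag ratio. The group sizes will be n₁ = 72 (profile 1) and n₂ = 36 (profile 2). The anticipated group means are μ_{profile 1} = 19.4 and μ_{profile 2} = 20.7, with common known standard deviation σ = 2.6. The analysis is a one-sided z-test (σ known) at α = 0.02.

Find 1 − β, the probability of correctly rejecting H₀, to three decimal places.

Power ≈ 0.654

Standardized effect: d = |μ_{profile 1} − μ_{profile 2}| / σ = |19.4 − 20.7| / 2.6 = 0.5000
Noncentrality parameter: λ = d / √(1/n₁ + 1/n₂) = 0.5000 / √(1/72 + 1/36) = 2.4495
One-sided α = 0.02 → critical value z_{0.02} = 2.054.
Power = P(Z > 2.054 − λ) = Φ(0.396) = 0.6539.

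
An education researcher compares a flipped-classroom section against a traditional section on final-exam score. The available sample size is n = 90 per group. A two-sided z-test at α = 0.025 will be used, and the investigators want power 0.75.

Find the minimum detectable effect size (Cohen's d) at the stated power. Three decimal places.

d ≈ 0.435

Required noncentrality: δ = z_{0.0125} + z_{0.25} = 2.241 + 0.674 = 2.916.
(The second rejection-region term Φ(−δ − z_{α/2}) is negligible and dropped.)
δ = d·√(n/2) ⇒ d = δ/√(n/2) = 2.916/√(90/2) = 0.4347.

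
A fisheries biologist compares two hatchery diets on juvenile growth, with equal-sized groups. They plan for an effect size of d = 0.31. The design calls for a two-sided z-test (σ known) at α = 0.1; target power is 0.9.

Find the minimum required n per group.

For power 0.9 need Φ(δ − z_{0.05}) = 0.9, so δ = z_{0.05} + z_{0.10} = 1.645 + 1.282 = 2.926.
(For δ > 0 the lower-tail rejection region contributes negligibly to power, so the one-term inversion is standard.)
δ = d·√(n/2) ⇒ n = 2(δ/d)² = 2 × (2.926 / 0.31)² = 178.23.
Rounding up, n = 179 per group.

n = 179 per group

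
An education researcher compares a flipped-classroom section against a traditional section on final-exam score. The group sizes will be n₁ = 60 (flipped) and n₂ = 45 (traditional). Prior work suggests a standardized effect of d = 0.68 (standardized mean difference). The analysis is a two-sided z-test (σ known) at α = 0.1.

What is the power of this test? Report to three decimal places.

Power ≈ 0.964

Noncentrality parameter: δ = d / √(1/n₁ + 1/n₂) = 0.68 / √(1/60 + 1/45) = 3.4482
Two-sided α = 0.1 → critical value z_{0.05} = 1.645.
Power = Φ(δ − 1.645) + Φ(−δ − 1.645) = Φ(1.803) + Φ(-5.093) = 0.9643 + 0.0000 = 0.9643.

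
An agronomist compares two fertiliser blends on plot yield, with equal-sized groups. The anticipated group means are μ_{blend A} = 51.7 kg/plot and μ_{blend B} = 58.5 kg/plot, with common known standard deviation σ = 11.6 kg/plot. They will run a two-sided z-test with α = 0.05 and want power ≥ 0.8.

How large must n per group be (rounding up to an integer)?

n = 46 per group

Standardized effect: d = |μ_{blend A} − μ_{blend B}| / σ = |51.7 − 58.5| / 11.6 = 0.5862
Set Φ(δ − 1.960) = 0.8; then δ − 1.960 = Φ⁻¹(0.8) = 0.842, giving δ = 2.802.
(The Φ(−δ − z_{α/2}) term is vanishingly small for δ > 0 and is dropped in the standard sample-size formula.)
δ = d·√(n/2) ⇒ n = 2(δ/d)² = 2 × (2.802 / 0.5862)² = 45.68.
Round up to the next whole unit.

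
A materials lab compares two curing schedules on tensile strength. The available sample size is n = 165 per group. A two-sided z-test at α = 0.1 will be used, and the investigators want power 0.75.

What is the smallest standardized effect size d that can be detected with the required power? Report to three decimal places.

Need Φ(δ − 1.645) = 0.75, so δ = 1.645 + 0.674 = 2.319.
(Lower-tail contribution to power is negligible for δ > 0.)
δ = d·√(n/2) ⇒ d = δ/√(n/2) = 2.319/√(165/2) = 0.2554.

d ≈ 0.255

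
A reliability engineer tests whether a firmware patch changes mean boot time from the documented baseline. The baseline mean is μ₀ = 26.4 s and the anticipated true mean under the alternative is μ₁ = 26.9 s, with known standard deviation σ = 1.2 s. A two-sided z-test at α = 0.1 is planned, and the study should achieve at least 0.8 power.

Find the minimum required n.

n = 36

Standardized effect: d = |μ₁ − μ₀| / σ = |26.9 − 26.4| / 1.2 = 0.4167
For power 0.8 need Φ(δ − z_{0.05}) = 0.8, so δ = z_{0.05} + z_{0.20} = 1.645 + 0.842 = 2.486.
(For δ > 0 the lower-tail rejection region contributes negligibly to power, so the one-term inversion is standard.)
δ = d·√n ⇒ n = (δ/d)² = (2.486 / 0.4167)² = 35.61.
Rounding up, n = 36.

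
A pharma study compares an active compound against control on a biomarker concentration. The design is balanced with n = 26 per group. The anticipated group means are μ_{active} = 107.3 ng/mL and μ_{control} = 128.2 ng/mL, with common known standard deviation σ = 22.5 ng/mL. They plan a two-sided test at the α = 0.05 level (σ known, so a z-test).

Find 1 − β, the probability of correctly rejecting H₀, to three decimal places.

Power ≈ 0.918

Standardized effect: d = |μ_{active} − μ_{control}| / σ = |107.3 − 128.2| / 22.5 = 0.9289
Noncentrality parameter: δ = d·√(n/2) = 0.9289 × √(26/2) = 3.3492
Critical value for a two-sided test at α = 0.05: z_{α/2} = 1.960.
Power = Φ(δ − 1.960) + Φ(−δ − 1.960) = Φ(1.389) + Φ(-5.309) = 0.9176 + 0.0000 = 0.9176.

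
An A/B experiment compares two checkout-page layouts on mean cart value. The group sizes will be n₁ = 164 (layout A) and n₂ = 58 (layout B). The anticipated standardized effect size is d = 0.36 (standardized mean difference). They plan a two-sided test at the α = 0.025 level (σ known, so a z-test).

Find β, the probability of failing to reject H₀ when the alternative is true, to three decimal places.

Noncentrality parameter: δ = d / √(1/n₁ + 1/n₂) = 0.36 / √(1/164 + 1/58) = 2.3565
Two-sided α = 0.025 → critical value z_{0.0125} = 2.241.
Power = Φ(δ − 2.241) + Φ(−δ − 2.241) = Φ(0.115) + Φ(-4.598) = 0.5458 + 0.0000 = 0.5458.
Type II error: β = 1 − power = 1 − 0.5458 = 0.4542.

β ≈ 0.454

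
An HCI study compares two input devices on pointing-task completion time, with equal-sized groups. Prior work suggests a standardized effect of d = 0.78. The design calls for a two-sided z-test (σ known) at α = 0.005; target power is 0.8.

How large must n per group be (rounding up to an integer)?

For power 0.8 need Φ(δ − z_{0.0025}) = 0.8, so δ = z_{0.0025} + z_{0.20} = 2.807 + 0.842 = 3.649.
(For δ > 0 the lower-tail rejection region contributes negligibly to power, so the one-term inversion is standard.)
δ = d·√(n/2) ⇒ n = 2(δ/d)² = 2 × (3.649 / 0.78)² = 43.76.
Round up to the next whole unit.

n = 44 per group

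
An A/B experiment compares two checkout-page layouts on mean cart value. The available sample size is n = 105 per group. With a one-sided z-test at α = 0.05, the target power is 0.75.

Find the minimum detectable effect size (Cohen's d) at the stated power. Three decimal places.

d ≈ 0.320

Required noncentrality: δ = z_{0.05} + z_{0.25} = 1.645 + 0.674 = 2.319.
δ = d·√(n/2) ⇒ d = δ/√(n/2) = 2.319/√(105/2) = 0.3201.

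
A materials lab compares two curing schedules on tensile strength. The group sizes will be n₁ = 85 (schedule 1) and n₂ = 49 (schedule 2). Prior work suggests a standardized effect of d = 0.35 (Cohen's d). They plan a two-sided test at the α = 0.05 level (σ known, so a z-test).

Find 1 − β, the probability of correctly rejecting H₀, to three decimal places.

Power ≈ 0.497

Noncentrality parameter: δ = d / √(1/n₁ + 1/n₂) = 0.35 / √(1/85 + 1/49) = 1.9513
Critical value for a two-sided test at α = 0.05: z_{α/2} = 1.960.
Power = Φ(δ − 1.960) + Φ(−δ − 1.960) = Φ(-0.009) + Φ(-3.911) = 0.4965 + 0.0000 = 0.4966.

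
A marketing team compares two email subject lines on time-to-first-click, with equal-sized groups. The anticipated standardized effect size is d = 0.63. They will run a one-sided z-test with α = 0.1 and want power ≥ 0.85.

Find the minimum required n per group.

n = 28 per group

Set Φ(δ − 1.282) = 0.85; then δ − 1.282 = Φ⁻¹(0.85) = 1.036, giving δ = 2.318.
δ = d·√(n/2) ⇒ n = 2(δ/d)² = 2 × (2.318 / 0.63)² = 27.08.
Rounding up, n = 28 per group.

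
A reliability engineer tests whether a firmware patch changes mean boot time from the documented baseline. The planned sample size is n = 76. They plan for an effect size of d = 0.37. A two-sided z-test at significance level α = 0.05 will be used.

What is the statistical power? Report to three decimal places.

Power ≈ 0.897

Noncentrality parameter: δ = d·√n = 0.37 × √76 = 3.2256
Critical value for a two-sided test at α = 0.05: z_{α/2} = 1.960.
Power = Φ(δ − 1.960) + Φ(−δ − 1.960) = Φ(1.266) + Φ(-5.186) = 0.8972 + 0.0000 = 0.8972.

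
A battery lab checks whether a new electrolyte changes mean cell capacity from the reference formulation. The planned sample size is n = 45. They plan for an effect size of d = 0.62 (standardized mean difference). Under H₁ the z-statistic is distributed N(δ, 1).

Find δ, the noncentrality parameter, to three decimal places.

The noncentrality parameter scales effect size by the design's sample-size factor: δ = d·√n = 0.62 × √45 = 4.1591

δ ≈ 4.159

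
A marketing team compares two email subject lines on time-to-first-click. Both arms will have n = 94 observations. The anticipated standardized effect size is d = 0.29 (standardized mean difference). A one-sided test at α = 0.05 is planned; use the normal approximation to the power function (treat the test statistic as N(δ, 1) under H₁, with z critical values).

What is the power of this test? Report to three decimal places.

Noncentrality parameter: δ = d·√(n/2) = 0.29 × √(94/2) = 1.9881
Critical value for a one-sided test at α = 0.05: z_α = 1.645.
Power = P(Z > 1.645 − δ) = Φ(0.343) = 0.6343.

Power ≈ 0.634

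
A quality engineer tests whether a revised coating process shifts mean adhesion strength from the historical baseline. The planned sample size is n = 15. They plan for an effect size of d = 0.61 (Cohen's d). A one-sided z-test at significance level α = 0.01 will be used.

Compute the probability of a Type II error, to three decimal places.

Noncentrality parameter: δ = d·√n = 0.61 × √15 = 2.3625
Critical value for a one-sided test at α = 0.01: z_α = 2.326.
Power = P(Z > 2.326 − δ) = Φ(0.036) = 0.5144.
Type II error: β = 1 − power = 1 − 0.5144 = 0.4856.

β ≈ 0.486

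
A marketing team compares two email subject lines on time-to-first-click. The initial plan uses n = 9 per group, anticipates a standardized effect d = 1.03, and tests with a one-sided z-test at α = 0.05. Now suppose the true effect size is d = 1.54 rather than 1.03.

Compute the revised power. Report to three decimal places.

Power ≈ 0.948

With d = 1.54: δ = d·√(n/2) = 1.54 × √(9/2) = 3.2668. Critical value z_{0.05} = 1.645.
Revised power = P(Z > 1.645 − δ) = Φ(1.622) = 0.9476.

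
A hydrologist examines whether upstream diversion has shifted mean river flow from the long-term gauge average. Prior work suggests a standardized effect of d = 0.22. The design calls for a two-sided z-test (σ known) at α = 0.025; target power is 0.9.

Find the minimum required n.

For power 0.9 need Φ(δ − z_{0.0125}) = 0.9, so δ = z_{0.0125} + z_{0.10} = 2.241 + 1.282 = 3.523.
(For δ > 0 the lower-tail rejection region contributes negligibly to power, so the one-term inversion is standard.)
δ = d·√n ⇒ n = (δ/d)² = (3.523 / 0.22)² = 256.43.
Rounding up, n = 257.

n = 257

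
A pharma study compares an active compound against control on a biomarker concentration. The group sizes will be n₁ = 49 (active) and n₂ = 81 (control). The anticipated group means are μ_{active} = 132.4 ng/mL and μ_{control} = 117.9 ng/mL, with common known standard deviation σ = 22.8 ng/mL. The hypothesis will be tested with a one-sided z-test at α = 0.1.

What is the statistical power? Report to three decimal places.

Power ≈ 0.987

Standardized effect: d = |μ_{active} − μ_{control}| / σ = |132.4 − 117.9| / 22.8 = 0.6360
Noncentrality parameter: δ = d / √(1/n₁ + 1/n₂) = 0.6360 / √(1/49 + 1/81) = 3.5140
Critical value for a one-sided test at α = 0.1: z_α = 1.282.
Power = Φ(δ − 1.282) = Φ(2.232) = 0.9872.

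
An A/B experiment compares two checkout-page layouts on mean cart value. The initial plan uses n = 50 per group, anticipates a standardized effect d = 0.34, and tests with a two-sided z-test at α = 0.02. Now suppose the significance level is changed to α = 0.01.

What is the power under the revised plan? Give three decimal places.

Power ≈ 0.191

δ = d·√(n/2) = 0.34 × √(50/2) = 1.7000 (unchanged). New critical value: z_{0.005} = 2.576.
Revised power = Φ(δ − 2.576) + Φ(−δ − 2.576) = Φ(-0.876) + Φ(-4.276) = 0.1906 + 0.0000 = 0.1906.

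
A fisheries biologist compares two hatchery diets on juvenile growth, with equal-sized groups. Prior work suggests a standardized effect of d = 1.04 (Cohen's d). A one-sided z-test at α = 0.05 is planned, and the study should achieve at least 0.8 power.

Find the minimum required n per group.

Set Φ(δ − 1.645) = 0.8; then δ − 1.645 = Φ⁻¹(0.8) = 0.842, giving δ = 2.486.
δ = d·√(n/2) ⇒ n = 2(δ/d)² = 2 × (2.486 / 1.04)² = 11.43.
Rounding up, n = 12 per group.

n = 12 per group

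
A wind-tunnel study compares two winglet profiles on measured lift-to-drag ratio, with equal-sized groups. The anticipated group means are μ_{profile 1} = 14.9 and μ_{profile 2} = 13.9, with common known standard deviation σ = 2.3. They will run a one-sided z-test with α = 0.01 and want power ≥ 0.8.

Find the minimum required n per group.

Standardized effect: d = |μ_{profile 1} − μ_{profile 2}| / σ = |14.9 − 13.9| / 2.3 = 0.4348
Set Φ(δ − 2.326) = 0.8; then δ − 2.326 = Φ⁻¹(0.8) = 0.842, giving δ = 3.168.
δ = d·√(n/2) ⇒ n = 2(δ/d)² = 2 × (3.168 / 0.4348)² = 106.18.
Rounding up, n = 107 per group.

n = 107 per group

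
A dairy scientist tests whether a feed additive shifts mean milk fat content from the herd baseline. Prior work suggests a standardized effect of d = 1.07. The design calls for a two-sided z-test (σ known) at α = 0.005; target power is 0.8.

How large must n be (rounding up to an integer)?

Set Φ(δ − 2.807) = 0.8; then δ − 2.807 = Φ⁻¹(0.8) = 0.842, giving δ = 3.649.
(Ignoring the negligible lower-tail rejection probability gives the usual closed-form inversion.)
δ = d·√n ⇒ n = (δ/d)² = (3.649 / 1.07)² = 11.63.
Round up to the next whole unit.

n = 12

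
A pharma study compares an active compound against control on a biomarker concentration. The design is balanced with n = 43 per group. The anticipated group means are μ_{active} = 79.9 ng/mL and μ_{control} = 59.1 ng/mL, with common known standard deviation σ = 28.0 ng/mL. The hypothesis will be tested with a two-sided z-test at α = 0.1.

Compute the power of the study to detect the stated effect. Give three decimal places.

Standardized effect: d = |μ_{active} − μ_{control}| / σ = |79.9 − 59.1| / 28.0 = 0.7429
Noncentrality parameter: δ = d·√(n/2) = 0.7429 × √(43/2) = 3.4445
Two-sided α = 0.1 → critical value z_{0.05} = 1.645.
Power = Φ(δ − 1.645) + Φ(−δ − 1.645) = Φ(1.800) + Φ(-5.089) = 0.9640 + 0.0000 = 0.9640.

Power ≈ 0.964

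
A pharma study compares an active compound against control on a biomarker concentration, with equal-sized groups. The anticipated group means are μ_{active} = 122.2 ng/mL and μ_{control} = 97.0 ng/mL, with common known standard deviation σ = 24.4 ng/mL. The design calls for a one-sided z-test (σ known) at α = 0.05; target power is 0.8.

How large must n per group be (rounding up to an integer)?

Standardized effect: d = |μ_{active} − μ_{control}| / σ = |122.2 − 97.0| / 24.4 = 1.0328
Set Φ(δ − 1.645) = 0.8; then δ − 1.645 = Φ⁻¹(0.8) = 0.842, giving δ = 2.486.
δ = d·√(n/2) ⇒ n = 2(δ/d)² = 2 × (2.486 / 1.0328)² = 11.59.
Rounding up, n = 12 per group.

n = 12 per group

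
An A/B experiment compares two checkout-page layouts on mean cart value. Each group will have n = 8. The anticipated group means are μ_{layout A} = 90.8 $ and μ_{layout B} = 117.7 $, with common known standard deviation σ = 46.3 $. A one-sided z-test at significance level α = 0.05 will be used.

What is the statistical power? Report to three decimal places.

Standardized effect: d = |μ_{layout A} − μ_{layout B}| / σ = |90.8 − 117.7| / 46.3 = 0.5810
Noncentrality parameter: δ = d·√(n/2) = 0.5810 × √(8/2) = 1.1620
One-sided α = 0.05 → critical value z_{0.05} = 1.645.
Power = P(Z > 1.645 − δ) = Φ(-0.483) = 0.3146.

Power ≈ 0.315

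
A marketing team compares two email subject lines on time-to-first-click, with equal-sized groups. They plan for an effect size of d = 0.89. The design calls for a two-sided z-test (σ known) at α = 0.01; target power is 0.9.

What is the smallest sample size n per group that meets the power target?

Set Φ(δ − 2.576) = 0.9; then δ − 2.576 = Φ⁻¹(0.9) = 1.282, giving δ = 3.857.
(The Φ(−δ − z_{α/2}) term is vanishingly small for δ > 0 and is dropped in the standard sample-size formula.)
δ = d·√(n/2) ⇒ n = 2(δ/d)² = 2 × (3.857 / 0.89)² = 37.57.
Rounding up, n = 38 per group.

n = 38 per group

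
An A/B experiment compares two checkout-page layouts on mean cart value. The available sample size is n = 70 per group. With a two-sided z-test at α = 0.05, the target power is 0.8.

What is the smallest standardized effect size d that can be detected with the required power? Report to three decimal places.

Required noncentrality: δ = z_{0.025} + z_{0.20} = 1.960 + 0.842 = 2.802.
(The second rejection-region term Φ(−δ − z_{α/2}) is negligible and dropped.)
δ = d·√(n/2) ⇒ d = δ/√(n/2) = 2.802/√(70/2) = 0.4736.

d ≈ 0.474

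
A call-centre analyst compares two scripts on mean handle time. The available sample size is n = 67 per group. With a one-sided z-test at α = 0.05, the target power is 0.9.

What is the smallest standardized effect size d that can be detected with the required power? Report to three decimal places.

Need Φ(δ − 1.645) = 0.9, so δ = 1.645 + 1.282 = 2.926.
δ = d·√(n/2) ⇒ d = δ/√(n/2) = 2.926/√(67/2) = 0.5056.

d ≈ 0.506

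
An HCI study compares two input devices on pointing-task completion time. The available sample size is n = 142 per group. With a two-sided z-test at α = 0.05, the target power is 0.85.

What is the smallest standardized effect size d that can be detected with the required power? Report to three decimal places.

Need Φ(δ − 1.960) = 0.85, so δ = 1.960 + 1.036 = 2.996.
(Lower-tail contribution to power is negligible for δ > 0.)
δ = d·√(n/2) ⇒ d = δ/√(n/2) = 2.996/√(142/2) = 0.3556.

d ≈ 0.356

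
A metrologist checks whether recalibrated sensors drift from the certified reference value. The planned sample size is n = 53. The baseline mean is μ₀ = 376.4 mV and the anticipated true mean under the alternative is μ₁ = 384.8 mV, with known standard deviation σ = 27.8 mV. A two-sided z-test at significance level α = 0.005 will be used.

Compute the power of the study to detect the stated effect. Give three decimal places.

Standardized effect: d = |μ₁ − μ₀| / σ = |384.8 − 376.4| / 27.8 = 0.3022
Noncentrality parameter: δ = d·√n = 0.3022 × √53 = 2.1997
Critical value for a two-sided test at α = 0.005: z_{α/2} = 2.807.
Power = Φ(δ − 2.807) + Φ(−δ − 2.807) = Φ(-0.607) + Φ(-5.007) = 0.2718 + 0.0000 = 0.2718.

Power ≈ 0.272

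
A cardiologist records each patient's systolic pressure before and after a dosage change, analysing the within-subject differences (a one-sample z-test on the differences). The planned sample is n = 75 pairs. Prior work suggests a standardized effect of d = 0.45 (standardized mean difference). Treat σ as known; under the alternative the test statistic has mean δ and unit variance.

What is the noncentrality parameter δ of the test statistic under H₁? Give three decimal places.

δ ≈ 3.897

The noncentrality parameter scales effect size by the design's sample-size factor: δ = d·√n = 0.45 × √75 = 3.8971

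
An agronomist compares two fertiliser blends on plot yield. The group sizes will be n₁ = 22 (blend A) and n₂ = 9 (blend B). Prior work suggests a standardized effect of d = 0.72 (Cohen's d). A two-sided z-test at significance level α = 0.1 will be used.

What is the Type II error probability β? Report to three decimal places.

β ≈ 0.430

Noncentrality parameter: δ = d / √(1/n₁ + 1/n₂) = 0.72 / √(1/22 + 1/9) = 1.8196
Two-sided α = 0.1 → critical value z_{0.05} = 1.645.
Power = Φ(δ − 1.645) + Φ(−δ − 1.645) = Φ(0.175) + Φ(-3.464) = 0.5694 + 0.0003 = 0.5696.
Type II error: β = 1 − power = 1 − 0.5696 = 0.4304.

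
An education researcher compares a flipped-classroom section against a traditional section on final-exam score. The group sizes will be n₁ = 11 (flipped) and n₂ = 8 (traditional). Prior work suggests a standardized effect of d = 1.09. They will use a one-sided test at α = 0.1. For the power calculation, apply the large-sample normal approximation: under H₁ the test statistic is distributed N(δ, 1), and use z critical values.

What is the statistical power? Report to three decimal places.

Power ≈ 0.856

Noncentrality parameter: δ = d / √(1/n₁ + 1/n₂) = 1.09 / √(1/11 + 1/8) = 2.3458
Critical value for a one-sided test at α = 0.1: z_α = 1.282.
Power = P(Z > 1.282 − δ) = Φ(1.064) = 0.8564.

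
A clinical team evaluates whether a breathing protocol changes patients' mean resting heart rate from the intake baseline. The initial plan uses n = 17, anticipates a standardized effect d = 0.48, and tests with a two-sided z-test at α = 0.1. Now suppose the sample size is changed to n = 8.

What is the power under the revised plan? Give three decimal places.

Power ≈ 0.388

With n = 8: δ = d·√n = 0.48 × √8 = 1.3576. Critical value z_{0.05} = 1.645.
Revised power = Φ(δ − 1.645) + Φ(−δ − 1.645) = Φ(-0.287) + Φ(-3.002) = 0.3870 + 0.0013 = 0.3883.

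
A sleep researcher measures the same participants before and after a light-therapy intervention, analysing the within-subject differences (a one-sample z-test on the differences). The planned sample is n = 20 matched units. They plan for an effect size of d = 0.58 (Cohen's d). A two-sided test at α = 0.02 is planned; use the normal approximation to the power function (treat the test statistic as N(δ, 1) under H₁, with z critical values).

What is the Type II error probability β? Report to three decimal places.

Noncentrality parameter: λ = d·√n = 0.58 × √20 = 2.5938
Two-sided α = 0.02 → critical value z_{0.01} = 2.326.
Power = Φ(λ − 2.326) + Φ(−λ − 2.326) = Φ(0.267) + Φ(-4.920) = 0.6055 + 0.0000 = 0.6055.
Type II error: β = 1 − power = 1 − 0.6055 = 0.3945.

β ≈ 0.395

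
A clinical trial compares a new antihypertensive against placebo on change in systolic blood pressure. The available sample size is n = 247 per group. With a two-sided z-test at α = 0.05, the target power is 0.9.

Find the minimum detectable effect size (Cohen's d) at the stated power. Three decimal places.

Required noncentrality: δ = z_{0.025} + z_{0.10} = 1.960 + 1.282 = 3.242.
(The second rejection-region term Φ(−δ − z_{α/2}) is negligible and dropped.)
δ = d·√(n/2) ⇒ d = δ/√(n/2) = 3.242/√(247/2) = 0.2917.

d ≈ 0.292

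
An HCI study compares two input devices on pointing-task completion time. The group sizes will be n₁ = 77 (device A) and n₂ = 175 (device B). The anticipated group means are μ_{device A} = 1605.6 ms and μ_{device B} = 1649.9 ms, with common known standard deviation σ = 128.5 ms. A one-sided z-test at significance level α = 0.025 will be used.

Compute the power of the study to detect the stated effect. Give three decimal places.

Power ≈ 0.713

Standardized effect: d = |μ_{device A} − μ_{device B}| / σ = |1605.6 − 1649.9| / 128.5 = 0.3447
Noncentrality parameter: δ = d / √(1/n₁ + 1/n₂) = 0.3447 / √(1/77 + 1/175) = 2.5210
Critical value for a one-sided test at α = 0.025: z_α = 1.960.
Power = P(Z > 1.960 − δ) = Φ(0.561) = 0.7126.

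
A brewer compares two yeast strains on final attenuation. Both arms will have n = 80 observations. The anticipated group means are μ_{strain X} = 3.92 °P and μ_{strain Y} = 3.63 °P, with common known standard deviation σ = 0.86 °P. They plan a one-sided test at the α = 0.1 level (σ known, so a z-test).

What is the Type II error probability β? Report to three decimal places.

Standardized effect: d = |μ_{strain X} − μ_{strain Y}| / σ = |3.92 − 3.63| / 0.86 = 0.3372
Noncentrality parameter: δ = d·√(n/2) = 0.3372 × √(80/2) = 2.1327
One-sided α = 0.1 → critical value z_{0.1} = 1.282.
Power = P(Z > 1.282 − δ) = Φ(0.851) = 0.8027.
Type II error: β = 1 − power = 1 − 0.8027 = 0.1973.

β ≈ 0.197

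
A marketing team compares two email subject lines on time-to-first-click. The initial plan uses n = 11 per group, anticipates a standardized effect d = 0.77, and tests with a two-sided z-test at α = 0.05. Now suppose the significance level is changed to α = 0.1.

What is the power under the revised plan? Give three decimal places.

Power ≈ 0.564

δ = d·√(n/2) = 0.77 × √(11/2) = 1.8058 (unchanged). New critical value: z_{0.05} = 1.645.
Revised power = Φ(δ − 1.645) + Φ(−δ − 1.645) = Φ(0.161) + Φ(-3.451) = 0.5639 + 0.0003 = 0.5642.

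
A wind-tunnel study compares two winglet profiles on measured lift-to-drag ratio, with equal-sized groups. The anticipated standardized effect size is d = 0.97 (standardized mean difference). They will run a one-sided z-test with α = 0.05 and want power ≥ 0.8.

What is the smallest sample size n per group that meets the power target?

n = 14 per group

For power 0.8 need Φ(δ − z_{0.05}) = 0.8, so δ = z_{0.05} + z_{0.20} = 1.645 + 0.842 = 2.486.
δ = d·√(n/2) ⇒ n = 2(δ/d)² = 2 × (2.486 / 0.97)² = 13.14.
Round up to the next whole unit.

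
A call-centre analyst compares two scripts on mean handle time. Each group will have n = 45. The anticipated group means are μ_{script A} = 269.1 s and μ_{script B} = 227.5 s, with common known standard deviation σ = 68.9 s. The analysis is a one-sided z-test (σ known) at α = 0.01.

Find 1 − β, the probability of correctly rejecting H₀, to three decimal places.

Standardized effect: d = |μ_{script A} − μ_{script B}| / σ = |269.1 − 227.5| / 68.9 = 0.6038
Noncentrality parameter: δ = d·√(n/2) = 0.6038 × √(45/2) = 2.8639
One-sided α = 0.01 → critical value z_{0.01} = 2.326.
Power = P(Z > 2.326 − δ) = Φ(0.538) = 0.7046.

Power ≈ 0.705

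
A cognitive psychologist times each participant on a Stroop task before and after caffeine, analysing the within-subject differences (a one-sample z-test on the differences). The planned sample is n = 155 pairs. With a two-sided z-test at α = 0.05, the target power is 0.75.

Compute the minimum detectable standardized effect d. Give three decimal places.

Required noncentrality: δ = z_{0.025} + z_{0.25} = 1.960 + 0.674 = 2.634.
(The second rejection-region term Φ(−δ − z_{α/2}) is negligible and dropped.)
δ = d·√n ⇒ d = δ/√n = 2.634/√155 = 0.2116.

d ≈ 0.212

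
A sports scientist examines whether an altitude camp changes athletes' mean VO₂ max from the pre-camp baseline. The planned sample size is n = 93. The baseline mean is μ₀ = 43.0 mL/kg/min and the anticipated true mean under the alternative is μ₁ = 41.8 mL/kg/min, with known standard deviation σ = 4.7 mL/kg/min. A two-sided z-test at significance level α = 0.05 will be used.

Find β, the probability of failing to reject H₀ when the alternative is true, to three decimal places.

β ≈ 0.308

Standardized effect: d = |μ₁ − μ₀| / σ = |41.8 − 43.0| / 4.7 = 0.2553
Noncentrality parameter: δ = d·√n = 0.2553 × √93 = 2.4622
Two-sided α = 0.05 → critical value z_{0.025} = 1.960.
Power = Φ(δ − 1.960) + Φ(−δ − 1.960) = Φ(0.502) + Φ(-4.422) = 0.6923 + 0.0000 = 0.6923.
Type II error: β = 1 − power = 1 − 0.6923 = 0.3077.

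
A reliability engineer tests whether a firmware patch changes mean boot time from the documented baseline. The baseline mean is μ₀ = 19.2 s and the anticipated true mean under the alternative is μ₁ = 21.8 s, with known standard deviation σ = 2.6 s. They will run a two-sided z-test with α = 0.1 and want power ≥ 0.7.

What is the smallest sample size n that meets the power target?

n = 5

Standardized effect: d = |μ₁ − μ₀| / σ = |21.8 − 19.2| / 2.6 = 1.0000
Set Φ(δ − 1.645) = 0.7; then δ − 1.645 = Φ⁻¹(0.7) = 0.524, giving δ = 2.169.
(The Φ(−δ − z_{α/2}) term is vanishingly small for δ > 0 and is dropped in the standard sample-size formula.)
δ = d·√n ⇒ n = (δ/d)² = (2.169 / 1.0000)² = 4.71.
Round up to the next whole unit.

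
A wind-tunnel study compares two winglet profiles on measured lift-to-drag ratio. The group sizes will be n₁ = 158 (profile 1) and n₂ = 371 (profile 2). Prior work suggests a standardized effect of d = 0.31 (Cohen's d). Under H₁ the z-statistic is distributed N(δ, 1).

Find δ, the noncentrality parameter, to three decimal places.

δ ≈ 3.263

δ = d / √(1/n₁ + 1/n₂) = 0.31 / √(1/158 + 1/371) = 3.2632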